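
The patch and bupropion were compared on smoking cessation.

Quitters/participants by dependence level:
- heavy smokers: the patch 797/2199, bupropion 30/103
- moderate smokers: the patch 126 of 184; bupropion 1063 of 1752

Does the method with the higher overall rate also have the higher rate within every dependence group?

Heavy smokers: the patch 797/2199 = 36.2%, bupropion 30/103 = 29.1% → the patch
Moderate smokers: the patch 126/184 = 68.5%, bupropion 1063/1752 = 60.7% → the patch
Overall: the patch 923/2383 = 38.7%, bupropion 1093/1855 = 58.9% → bupropion
The patch wins each dependence group but bupropion wins overall — the comparison reverses. The patch's participants skew toward heavy smokers, which has a lower base rate.

No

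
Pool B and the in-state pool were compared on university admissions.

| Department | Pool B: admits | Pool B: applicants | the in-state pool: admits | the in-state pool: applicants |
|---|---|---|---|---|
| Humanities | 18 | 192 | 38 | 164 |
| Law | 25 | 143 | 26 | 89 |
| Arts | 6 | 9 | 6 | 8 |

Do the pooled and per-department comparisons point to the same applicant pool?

Humanities: Pool B 18/192 = 9.4%, the in-state pool 38/164 = 23.2% → the in-state pool
Law: Pool B 25/143 = 17.5%, the in-state pool 26/89 = 29.2% → the in-state pool
Arts: Pool B 6/9 = 66.7%, the in-state pool 6/8 = 75.0% → the in-state pool
Overall: Pool B 49/344 = 14.2%, the in-state pool 70/261 = 26.8% → the in-state pool
The in-state pool wins overall and in every department group — no reversal.

Yes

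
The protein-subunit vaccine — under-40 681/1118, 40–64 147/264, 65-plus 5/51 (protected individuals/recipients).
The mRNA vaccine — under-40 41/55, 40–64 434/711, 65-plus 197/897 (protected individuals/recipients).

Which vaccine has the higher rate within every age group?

the mRNA vaccine

Under-40: the protein-subunit vaccine 681/1118 = 60.9%, the mRNA vaccine 41/55 = 74.5% → the mRNA vaccine
40–64: the protein-subunit vaccine 147/264 = 55.7%, the mRNA vaccine 434/711 = 61.0% → the mRNA vaccine
65-plus: the protein-subunit vaccine 5/51 = 9.8%, the mRNA vaccine 197/897 = 22.0% → the mRNA vaccine
The mRNA vaccine has the higher rate in all 3 groups.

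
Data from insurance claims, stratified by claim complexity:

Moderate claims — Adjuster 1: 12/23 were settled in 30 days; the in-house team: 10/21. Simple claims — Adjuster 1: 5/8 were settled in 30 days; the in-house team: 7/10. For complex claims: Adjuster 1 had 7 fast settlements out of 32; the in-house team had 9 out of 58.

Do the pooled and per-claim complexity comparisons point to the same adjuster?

Moderate: Adjuster 1 12/23 = 52.2%, the in-house team 10/21 = 47.6% → Adjuster 1
Simple: Adjuster 1 5/8 = 62.5%, the in-house team 7/10 = 70.0% → the in-house team
Complex: Adjuster 1 7/32 = 21.9%, the in-house team 9/58 = 15.5% → Adjuster 1
Overall: Adjuster 1 24/63 = 38.1%, the in-house team 26/89 = 29.2% → Adjuster 1
Neither sweeps: Adjuster 1 wins 2 of 3 groups, the in-house team wins 1. Adjuster 1 wins overall but not every group — no Simpson reversal.

No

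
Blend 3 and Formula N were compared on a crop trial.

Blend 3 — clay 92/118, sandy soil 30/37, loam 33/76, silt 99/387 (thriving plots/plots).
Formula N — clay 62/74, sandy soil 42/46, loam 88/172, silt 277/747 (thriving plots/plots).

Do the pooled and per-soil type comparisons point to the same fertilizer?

Yes

Clay: Blend 3 92/118 = 78.0%, Formula N 62/74 = 83.8% → Formula N
Sandy soil: Blend 3 30/37 = 81.1%, Formula N 42/46 = 91.3% → Formula N
Loam: Blend 3 33/76 = 43.4%, Formula N 88/172 = 51.2% → Formula N
Silt: Blend 3 99/387 = 25.6%, Formula N 277/747 = 37.1% → Formula N
Overall: Blend 3 254/618 = 41.1%, Formula N 469/1039 = 45.1% → Formula N
Formula N wins overall and in every soil group — no reversal.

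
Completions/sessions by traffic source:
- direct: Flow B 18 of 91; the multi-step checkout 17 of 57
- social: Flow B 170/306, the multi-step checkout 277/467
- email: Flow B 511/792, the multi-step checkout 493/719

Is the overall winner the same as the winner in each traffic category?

Yes

Direct: Flow B 18/91 = 19.8%, the multi-step checkout 17/57 = 29.8% → the multi-step checkout
Social: Flow B 170/306 = 55.6%, the multi-step checkout 277/467 = 59.3% → the multi-step checkout
Email: Flow B 511/792 = 64.5%, the multi-step checkout 493/719 = 68.6% → the multi-step checkout
Overall: Flow B 699/1189 = 58.8%, the multi-step checkout 787/1243 = 63.3% → the multi-step checkout
The multi-step checkout wins overall and in every traffic group — no reversal.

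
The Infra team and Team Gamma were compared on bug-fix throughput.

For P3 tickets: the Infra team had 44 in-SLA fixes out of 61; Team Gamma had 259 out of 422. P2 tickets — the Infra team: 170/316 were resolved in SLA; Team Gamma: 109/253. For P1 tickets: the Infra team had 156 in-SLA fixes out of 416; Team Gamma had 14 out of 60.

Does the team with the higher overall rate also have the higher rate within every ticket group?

No

P3: the Infra team 44/61 = 72.1%, Team Gamma 259/422 = 61.4% → the Infra team
P2: the Infra team 170/316 = 53.8%, Team Gamma 109/253 = 43.1% → the Infra team
P1: the Infra team 156/416 = 37.5%, Team Gamma 14/60 = 23.3% → the Infra team
Overall: the Infra team 370/793 = 46.7%, Team Gamma 382/735 = 52.0% → Team Gamma
The Infra team wins each ticket group but Team Gamma wins overall — the comparison reverses. The Infra team's tickets skew toward P1, which has a lower base rate.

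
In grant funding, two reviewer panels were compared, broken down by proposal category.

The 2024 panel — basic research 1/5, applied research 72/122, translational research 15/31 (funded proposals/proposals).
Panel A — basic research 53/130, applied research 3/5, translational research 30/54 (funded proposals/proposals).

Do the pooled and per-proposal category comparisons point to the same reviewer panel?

No

Basic research: the 2024 panel 1/5 = 20.0%, Panel A 53/130 = 40.8% → Panel A
Applied research: the 2024 panel 72/122 = 59.0%, Panel A 3/5 = 60.0% → Panel A
Translational research: the 2024 panel 15/31 = 48.4%, Panel A 30/54 = 55.6% → Panel A
Overall: the 2024 panel 88/158 = 55.7%, Panel A 86/189 = 45.5% → the 2024 panel
Panel A wins each proposal group but the 2024 panel wins overall — the comparison reverses. Panel A's proposals skew toward basic research, which has a lower base rate.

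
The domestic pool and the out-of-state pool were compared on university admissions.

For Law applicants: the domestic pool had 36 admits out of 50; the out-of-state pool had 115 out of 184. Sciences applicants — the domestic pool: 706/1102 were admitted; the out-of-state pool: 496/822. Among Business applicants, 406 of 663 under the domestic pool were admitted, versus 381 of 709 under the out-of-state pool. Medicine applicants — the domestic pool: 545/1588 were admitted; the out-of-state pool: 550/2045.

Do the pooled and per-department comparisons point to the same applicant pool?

Yes

Law: the domestic pool 36/50 = 72.0%, the out-of-state pool 115/184 = 62.5% → the domestic pool
Sciences: the domestic pool 706/1102 = 64.1%, the out-of-state pool 496/822 = 60.3% → the domestic pool
Business: the domestic pool 406/663 = 61.2%, the out-of-state pool 381/709 = 53.7% → the domestic pool
Medicine: the domestic pool 545/1588 = 34.3%, the out-of-state pool 550/2045 = 26.9% → the domestic pool
Overall: the domestic pool 1693/3403 = 49.8%, the out-of-state pool 1542/3760 = 41.0% → the domestic pool
The domestic pool wins overall and in every department group — no reversal.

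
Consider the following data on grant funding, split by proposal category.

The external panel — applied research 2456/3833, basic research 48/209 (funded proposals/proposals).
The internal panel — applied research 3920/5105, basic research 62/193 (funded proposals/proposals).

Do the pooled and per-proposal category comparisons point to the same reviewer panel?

Yes

Applied research: the external panel 2456/3833 = 64.1%, the internal panel 3920/5105 = 76.8% → the internal panel
Basic research: the external panel 48/209 = 23.0%, the internal panel 62/193 = 32.1% → the internal panel
Overall: the external panel 2504/4042 = 61.9%, the internal panel 3982/5298 = 75.2% → the internal panel
The internal panel wins overall and in every proposal group — no reversal.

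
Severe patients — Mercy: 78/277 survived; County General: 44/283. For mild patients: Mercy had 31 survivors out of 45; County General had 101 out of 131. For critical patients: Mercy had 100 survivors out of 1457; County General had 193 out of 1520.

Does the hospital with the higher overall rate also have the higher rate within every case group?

Severe: Mercy 78/277 = 28.2%, County General 44/283 = 15.5% → Mercy
Mild: Mercy 31/45 = 68.9%, County General 101/131 = 77.1% → County General
Critical: Mercy 100/1457 = 6.9%, County General 193/1520 = 12.7% → County General
Overall: Mercy 209/1779 = 11.7%, County General 338/1934 = 17.5% → County General
Neither sweeps: Mercy wins 1 of 3 groups, County General wins 2. County General wins overall but not every group — no Simpson reversal.

No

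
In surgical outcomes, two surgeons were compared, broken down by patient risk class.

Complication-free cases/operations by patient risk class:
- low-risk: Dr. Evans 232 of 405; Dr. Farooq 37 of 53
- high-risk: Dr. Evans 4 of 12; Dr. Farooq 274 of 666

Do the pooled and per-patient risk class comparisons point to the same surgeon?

No

Low-risk: Dr. Evans 232/405 = 57.3%, Dr. Farooq 37/53 = 69.8% → Dr. Farooq
High-risk: Dr. Evans 4/12 = 33.3%, Dr. Farooq 274/666 = 41.1% → Dr. Farooq
Overall: Dr. Evans 236/417 = 56.6%, Dr. Farooq 311/719 = 43.3% → Dr. Evans
Dr. Farooq wins each patient risk group but Dr. Evans wins overall — the comparison reverses. Dr. Farooq's operations skew toward high-risk, which has a lower base rate.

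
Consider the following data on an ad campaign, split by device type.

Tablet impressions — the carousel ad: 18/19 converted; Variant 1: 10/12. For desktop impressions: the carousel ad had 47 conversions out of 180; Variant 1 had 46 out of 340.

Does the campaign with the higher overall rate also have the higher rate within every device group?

Tablet: the carousel ad 18/19 = 94.7%, Variant 1 10/12 = 83.3% → the carousel ad
Desktop: the carousel ad 47/180 = 26.1%, Variant 1 46/340 = 13.5% → the carousel ad
Overall: the carousel ad 65/199 = 32.7%, Variant 1 56/352 = 15.9% → the carousel ad
The carousel ad wins overall and in every device group — no reversal.

Yes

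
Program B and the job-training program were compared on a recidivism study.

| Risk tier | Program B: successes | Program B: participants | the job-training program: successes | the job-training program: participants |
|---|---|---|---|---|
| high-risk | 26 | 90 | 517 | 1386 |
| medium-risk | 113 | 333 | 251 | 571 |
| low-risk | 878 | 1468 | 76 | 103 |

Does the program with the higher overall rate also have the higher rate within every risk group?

No

High-risk: Program B 26/90 = 28.9%, the job-training program 517/1386 = 37.3% → the job-training program
Medium-risk: Program B 113/333 = 33.9%, the job-training program 251/571 = 44.0% → the job-training program
Low-risk: Program B 878/1468 = 59.8%, the job-training program 76/103 = 73.8% → the job-training program
Overall: Program B 1017/1891 = 53.8%, the job-training program 844/2060 = 41.0% → Program B
The job-training program wins each risk group but Program B wins overall — the comparison reverses. The job-training program's participants skew toward high-risk, which has a lower base rate.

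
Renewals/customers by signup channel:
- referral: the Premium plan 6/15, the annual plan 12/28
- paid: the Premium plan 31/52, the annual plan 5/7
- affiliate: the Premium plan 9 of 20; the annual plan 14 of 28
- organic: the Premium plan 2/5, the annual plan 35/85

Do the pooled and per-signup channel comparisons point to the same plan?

No

Referral: the Premium plan 6/15 = 40.0%, the annual plan 12/28 = 42.9% → the annual plan
Paid: the Premium plan 31/52 = 59.6%, the annual plan 5/7 = 71.4% → the annual plan
Affiliate: the Premium plan 9/20 = 45.0%, the annual plan 14/28 = 50.0% → the annual plan
Organic: the Premium plan 2/5 = 40.0%, the annual plan 35/85 = 41.2% → the annual plan
Overall: the Premium plan 48/92 = 52.2%, the annual plan 66/148 = 44.6% → the Premium plan
The annual plan wins each signup group but the Premium plan wins overall — the comparison reverses. The annual plan's customers skew toward organic, which has a lower base rate.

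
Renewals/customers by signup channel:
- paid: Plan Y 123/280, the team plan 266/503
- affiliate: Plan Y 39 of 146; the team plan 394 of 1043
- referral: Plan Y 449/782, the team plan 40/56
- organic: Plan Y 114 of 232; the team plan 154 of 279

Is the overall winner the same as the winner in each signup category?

No

Paid: Plan Y 123/280 = 43.9%, the team plan 266/503 = 52.9% → the team plan
Affiliate: Plan Y 39/146 = 26.7%, the team plan 394/1043 = 37.8% → the team plan
Referral: Plan Y 449/782 = 57.4%, the team plan 40/56 = 71.4% → the team plan
Organic: Plan Y 114/232 = 49.1%, the team plan 154/279 = 55.2% → the team plan
Overall: Plan Y 725/1440 = 50.3%, the team plan 854/1881 = 45.4% → Plan Y
The team plan wins each signup group but Plan Y wins overall — the comparison reverses. The team plan's customers skew toward affiliate, which has a lower base rate.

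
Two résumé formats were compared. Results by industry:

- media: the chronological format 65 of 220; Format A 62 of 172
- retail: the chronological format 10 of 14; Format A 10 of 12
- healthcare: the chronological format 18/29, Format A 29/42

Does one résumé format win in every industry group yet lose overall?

Media: the chronological format 65/220 = 29.5%, Format A 62/172 = 36.0% → Format A
Retail: the chronological format 10/14 = 71.4%, Format A 10/12 = 83.3% → Format A
Healthcare: the chronological format 18/29 = 62.1%, Format A 29/42 = 69.0% → Format A
Overall: the chronological format 93/263 = 35.4%, Format A 101/226 = 44.7% → Format A
Format A wins overall and in every industry group — no reversal.

No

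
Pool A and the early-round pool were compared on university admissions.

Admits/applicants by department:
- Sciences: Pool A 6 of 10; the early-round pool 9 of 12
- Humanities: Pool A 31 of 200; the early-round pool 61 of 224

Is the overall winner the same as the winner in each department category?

Sciences: Pool A 6/10 = 60.0%, the early-round pool 9/12 = 75.0% → the early-round pool
Humanities: Pool A 31/200 = 15.5%, the early-round pool 61/224 = 27.2% → the early-round pool
Overall: Pool A 37/210 = 17.6%, the early-round pool 70/236 = 29.7% → the early-round pool
The early-round pool wins overall and in every department group — no reversal.

Yes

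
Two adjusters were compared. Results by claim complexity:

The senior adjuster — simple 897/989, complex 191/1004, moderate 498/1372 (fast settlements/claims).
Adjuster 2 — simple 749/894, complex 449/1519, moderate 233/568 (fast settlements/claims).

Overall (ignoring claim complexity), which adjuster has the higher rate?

Simple: the senior adjuster 897/989 = 90.7%, Adjuster 2 749/894 = 83.8% → the senior adjuster
Complex: the senior adjuster 191/1004 = 19.0%, Adjuster 2 449/1519 = 29.6% → Adjuster 2
Moderate: the senior adjuster 498/1372 = 36.3%, Adjuster 2 233/568 = 41.0% → Adjuster 2
Overall: the senior adjuster 1586/3365 = 47.1%, Adjuster 2 1431/2981 = 48.0% → Adjuster 2
(Neither sweeps every claim group, but Adjuster 2 has the higher pooled rate.)

Adjuster 2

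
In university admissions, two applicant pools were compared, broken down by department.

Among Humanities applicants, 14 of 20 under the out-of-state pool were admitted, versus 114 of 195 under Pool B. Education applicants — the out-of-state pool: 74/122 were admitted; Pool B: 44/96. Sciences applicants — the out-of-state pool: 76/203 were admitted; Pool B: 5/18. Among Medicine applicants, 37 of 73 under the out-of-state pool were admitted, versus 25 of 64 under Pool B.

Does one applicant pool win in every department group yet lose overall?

Humanities: the out-of-state pool 14/20 = 70.0%, Pool B 114/195 = 58.5% → the out-of-state pool
Education: the out-of-state pool 74/122 = 60.7%, Pool B 44/96 = 45.8% → the out-of-state pool
Sciences: the out-of-state pool 76/203 = 37.4%, Pool B 5/18 = 27.8% → the out-of-state pool
Medicine: the out-of-state pool 37/73 = 50.7%, Pool B 25/64 = 39.1% → the out-of-state pool
Overall: the out-of-state pool 201/418 = 48.1%, Pool B 188/373 = 50.4% → Pool B
The out-of-state pool wins each department group but Pool B wins overall — the comparison reverses. The out-of-state pool's applicants skew toward Sciences, which has a lower base rate.

Yes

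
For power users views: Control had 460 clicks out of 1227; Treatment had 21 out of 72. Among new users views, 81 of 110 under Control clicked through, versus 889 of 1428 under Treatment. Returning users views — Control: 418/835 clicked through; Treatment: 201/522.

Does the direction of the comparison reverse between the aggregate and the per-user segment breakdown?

Power users: Control 460/1227 = 37.5%, Treatment 21/72 = 29.2% → Control
New users: Control 81/110 = 73.6%, Treatment 889/1428 = 62.3% → Control
Returning users: Control 418/835 = 50.1%, Treatment 201/522 = 38.5% → Control
Overall: Control 959/2172 = 44.2%, Treatment 1111/2022 = 54.9% → Treatment
Control wins each user group but Treatment wins overall — the comparison reverses. Control's views skew toward power users, which has a lower base rate.

Yes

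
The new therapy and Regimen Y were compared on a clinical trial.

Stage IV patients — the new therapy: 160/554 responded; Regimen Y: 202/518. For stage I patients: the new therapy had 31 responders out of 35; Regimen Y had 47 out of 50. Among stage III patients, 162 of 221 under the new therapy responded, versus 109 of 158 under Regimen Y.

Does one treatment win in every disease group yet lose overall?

Stage IV: the new therapy 160/554 = 28.9%, Regimen Y 202/518 = 39.0% → Regimen Y
Stage I: the new therapy 31/35 = 88.6%, Regimen Y 47/50 = 94.0% → Regimen Y
Stage III: the new therapy 162/221 = 73.3%, Regimen Y 109/158 = 69.0% → the new therapy
Overall: the new therapy 353/810 = 43.6%, Regimen Y 358/726 = 49.3% → Regimen Y
Neither sweeps: the new therapy wins 1 of 3 groups, Regimen Y wins 2. Regimen Y wins overall but not every group — no Simpson reversal.

No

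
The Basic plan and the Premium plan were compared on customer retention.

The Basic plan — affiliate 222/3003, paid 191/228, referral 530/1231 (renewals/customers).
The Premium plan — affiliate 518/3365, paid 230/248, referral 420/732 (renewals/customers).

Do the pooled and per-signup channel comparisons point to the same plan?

Yes

Affiliate: the Basic plan 222/3003 = 7.4%, the Premium plan 518/3365 = 15.4% → the Premium plan
Paid: the Basic plan 191/228 = 83.8%, the Premium plan 230/248 = 92.7% → the Premium plan
Referral: the Basic plan 530/1231 = 43.1%, the Premium plan 420/732 = 57.4% → the Premium plan
Overall: the Basic plan 943/4462 = 21.1%, the Premium plan 1168/4345 = 26.9% → the Premium plan
The Premium plan wins overall and in every signup group — no reversal.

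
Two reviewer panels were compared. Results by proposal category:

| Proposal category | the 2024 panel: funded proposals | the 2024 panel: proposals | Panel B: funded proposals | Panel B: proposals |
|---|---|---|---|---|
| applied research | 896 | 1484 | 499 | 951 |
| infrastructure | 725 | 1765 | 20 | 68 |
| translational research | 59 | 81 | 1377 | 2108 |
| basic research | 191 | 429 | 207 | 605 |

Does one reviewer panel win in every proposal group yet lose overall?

Applied research: the 2024 panel 896/1484 = 60.4%, Panel B 499/951 = 52.5% → the 2024 panel
Infrastructure: the 2024 panel 725/1765 = 41.1%, Panel B 20/68 = 29.4% → the 2024 panel
Translational research: the 2024 panel 59/81 = 72.8%, Panel B 1377/2108 = 65.3% → the 2024 panel
Basic research: the 2024 panel 191/429 = 44.5%, Panel B 207/605 = 34.2% → the 2024 panel
Overall: the 2024 panel 1871/3759 = 49.8%, Panel B 2103/3732 = 56.4% → Panel B
The 2024 panel wins each proposal group but Panel B wins overall — the comparison reverses. The 2024 panel's proposals skew toward infrastructure, which has a lower base rate.

Yes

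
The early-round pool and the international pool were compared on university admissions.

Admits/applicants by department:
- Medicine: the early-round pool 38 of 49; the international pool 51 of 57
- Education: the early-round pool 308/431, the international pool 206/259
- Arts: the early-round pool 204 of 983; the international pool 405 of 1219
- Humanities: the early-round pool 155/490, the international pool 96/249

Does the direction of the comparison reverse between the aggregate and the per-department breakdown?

Medicine: the early-round pool 38/49 = 77.6%, the international pool 51/57 = 89.5% → the international pool
Education: the early-round pool 308/431 = 71.5%, the international pool 206/259 = 79.5% → the international pool
Arts: the early-round pool 204/983 = 20.8%, the international pool 405/1219 = 33.2% → the international pool
Humanities: the early-round pool 155/490 = 31.6%, the international pool 96/249 = 38.6% → the international pool
Overall: the early-round pool 705/1953 = 36.1%, the international pool 758/1784 = 42.5% → the international pool
The international pool wins overall and in every department group — no reversal.

No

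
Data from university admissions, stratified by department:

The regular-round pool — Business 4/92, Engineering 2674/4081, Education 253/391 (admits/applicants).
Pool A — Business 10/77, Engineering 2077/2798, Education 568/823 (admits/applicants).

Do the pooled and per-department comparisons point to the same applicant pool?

Yes

Business: the regular-round pool 4/92 = 4.3%, Pool A 10/77 = 13.0% → Pool A
Engineering: the regular-round pool 2674/4081 = 65.5%, Pool A 2077/2798 = 74.2% → Pool A
Education: the regular-round pool 253/391 = 64.7%, Pool A 568/823 = 69.0% → Pool A
Overall: the regular-round pool 2931/4564 = 64.2%, Pool A 2655/3698 = 71.8% → Pool A
Pool A wins overall and in every department group — no reversal.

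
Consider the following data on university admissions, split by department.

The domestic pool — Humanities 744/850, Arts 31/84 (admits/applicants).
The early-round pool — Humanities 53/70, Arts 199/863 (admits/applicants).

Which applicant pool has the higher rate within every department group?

the domestic pool

Humanities: the domestic pool 744/850 = 87.5%, the early-round pool 53/70 = 75.7% → the domestic pool
Arts: the domestic pool 31/84 = 36.9%, the early-round pool 199/863 = 23.1% → the domestic pool
The domestic pool has the higher rate in both groups.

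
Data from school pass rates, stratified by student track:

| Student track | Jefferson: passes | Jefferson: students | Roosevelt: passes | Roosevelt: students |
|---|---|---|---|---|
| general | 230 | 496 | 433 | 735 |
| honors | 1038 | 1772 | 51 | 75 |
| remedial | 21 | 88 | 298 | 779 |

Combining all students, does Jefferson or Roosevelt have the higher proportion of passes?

Jefferson

General: Jefferson 230/496 = 46.4%, Roosevelt 433/735 = 58.9% → Roosevelt
Honors: Jefferson 1038/1772 = 58.6%, Roosevelt 51/75 = 68.0% → Roosevelt
Remedial: Jefferson 21/88 = 23.9%, Roosevelt 298/779 = 38.3% → Roosevelt
Overall: Jefferson 1289/2356 = 54.7%, Roosevelt 782/1589 = 49.2% → Jefferson
(Roosevelt wins every student group but Jefferson wins overall — Roosevelt's students skew toward the low-rate remedial group.)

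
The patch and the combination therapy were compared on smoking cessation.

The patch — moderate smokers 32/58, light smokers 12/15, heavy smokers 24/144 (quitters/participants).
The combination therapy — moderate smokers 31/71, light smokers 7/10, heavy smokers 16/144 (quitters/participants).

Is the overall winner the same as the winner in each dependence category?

Yes

Moderate smokers: the patch 32/58 = 55.2%, the combination therapy 31/71 = 43.7% → the patch
Light smokers: the patch 12/15 = 80.0%, the combination therapy 7/10 = 70.0% → the patch
Heavy smokers: the patch 24/144 = 16.7%, the combination therapy 16/144 = 11.1% → the patch
Overall: the patch 68/217 = 31.3%, the combination therapy 54/225 = 24.0% → the patch
The patch wins overall and in every dependence group — no reversal.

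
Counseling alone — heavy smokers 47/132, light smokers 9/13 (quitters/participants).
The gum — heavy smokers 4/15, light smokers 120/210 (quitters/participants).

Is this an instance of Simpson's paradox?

Heavy smokers: counseling alone 47/132 = 35.6%, the gum 4/15 = 26.7% → counseling alone
Light smokers: counseling alone 9/13 = 69.2%, the gum 120/210 = 57.1% → counseling alone
Overall: counseling alone 56/145 = 38.6%, the gum 124/225 = 55.1% → the gum
Counseling alone wins each dependence group but the gum wins overall — the comparison reverses. Counseling alone's participants skew toward heavy smokers, which has a lower base rate.

Yes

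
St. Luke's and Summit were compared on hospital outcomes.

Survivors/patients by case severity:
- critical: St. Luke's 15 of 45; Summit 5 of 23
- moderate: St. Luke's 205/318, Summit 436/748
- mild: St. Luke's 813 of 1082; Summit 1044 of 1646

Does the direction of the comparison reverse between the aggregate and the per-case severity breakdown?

No

Critical: St. Luke's 15/45 = 33.3%, Summit 5/23 = 21.7% → St. Luke's
Moderate: St. Luke's 205/318 = 64.5%, Summit 436/748 = 58.3% → St. Luke's
Mild: St. Luke's 813/1082 = 75.1%, Summit 1044/1646 = 63.4% → St. Luke's
Overall: St. Luke's 1033/1445 = 71.5%, Summit 1485/2417 = 61.4% → St. Luke's
St. Luke's wins overall and in every case group — no reversal.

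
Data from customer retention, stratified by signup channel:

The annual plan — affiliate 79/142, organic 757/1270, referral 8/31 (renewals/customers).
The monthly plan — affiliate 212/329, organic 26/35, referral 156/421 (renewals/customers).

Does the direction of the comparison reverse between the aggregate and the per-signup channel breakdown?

Yes

Affiliate: the annual plan 79/142 = 55.6%, the monthly plan 212/329 = 64.4% → the monthly plan
Organic: the annual plan 757/1270 = 59.6%, the monthly plan 26/35 = 74.3% → the monthly plan
Referral: the annual plan 8/31 = 25.8%, the monthly plan 156/421 = 37.1% → the monthly plan
Overall: the annual plan 844/1443 = 58.5%, the monthly plan 394/785 = 50.2% → the annual plan
The monthly plan wins each signup group but the annual plan wins overall — the comparison reverses. The monthly plan's customers skew toward referral, which has a lower base rate.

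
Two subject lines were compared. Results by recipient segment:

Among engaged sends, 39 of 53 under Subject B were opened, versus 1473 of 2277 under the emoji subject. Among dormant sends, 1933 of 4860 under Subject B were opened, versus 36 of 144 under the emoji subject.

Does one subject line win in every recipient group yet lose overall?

Yes

Engaged: Subject B 39/53 = 73.6%, the emoji subject 1473/2277 = 64.7% → Subject B
Dormant: Subject B 1933/4860 = 39.8%, the emoji subject 36/144 = 25.0% → Subject B
Overall: Subject B 1972/4913 = 40.1%, the emoji subject 1509/2421 = 62.3% → the emoji subject
Subject B wins each recipient group but the emoji subject wins overall — the comparison reverses. Subject B's sends skew toward dormant, which has a lower base rate.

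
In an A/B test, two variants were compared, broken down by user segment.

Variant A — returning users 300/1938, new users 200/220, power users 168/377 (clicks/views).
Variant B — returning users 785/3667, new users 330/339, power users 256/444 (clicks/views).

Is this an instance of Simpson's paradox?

Returning users: Variant A 300/1938 = 15.5%, Variant B 785/3667 = 21.4% → Variant B
New users: Variant A 200/220 = 90.9%, Variant B 330/339 = 97.3% → Variant B
Power users: Variant A 168/377 = 44.6%, Variant B 256/444 = 57.7% → Variant B
Overall: Variant A 668/2535 = 26.4%, Variant B 1371/4450 = 30.8% → Variant B
Variant B wins overall and in every user group — no reversal.

No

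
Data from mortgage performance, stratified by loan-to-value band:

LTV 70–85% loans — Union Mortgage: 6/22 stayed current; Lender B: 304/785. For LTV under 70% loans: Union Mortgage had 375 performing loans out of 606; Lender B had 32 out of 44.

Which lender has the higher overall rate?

Union Mortgage

LTV 70–85%: Union Mortgage 6/22 = 27.3%, Lender B 304/785 = 38.7% → Lender B
LTV under 70%: Union Mortgage 375/606 = 61.9%, Lender B 32/44 = 72.7% → Lender B
Overall: Union Mortgage 381/628 = 60.7%, Lender B 336/829 = 40.5% → Union Mortgage
(Lender B wins every loan-to-value group but Union Mortgage wins overall — Lender B's loans skew toward the low-rate LTV 70–85% group.)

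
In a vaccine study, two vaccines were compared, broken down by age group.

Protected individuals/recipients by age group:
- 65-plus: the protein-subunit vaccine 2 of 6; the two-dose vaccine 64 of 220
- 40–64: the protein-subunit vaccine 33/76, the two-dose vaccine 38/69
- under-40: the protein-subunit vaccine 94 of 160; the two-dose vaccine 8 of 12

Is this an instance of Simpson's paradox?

65-plus: the protein-subunit vaccine 2/6 = 33.3%, the two-dose vaccine 64/220 = 29.1% → the protein-subunit vaccine
40–64: the protein-subunit vaccine 33/76 = 43.4%, the two-dose vaccine 38/69 = 55.1% → the two-dose vaccine
Under-40: the protein-subunit vaccine 94/160 = 58.8%, the two-dose vaccine 8/12 = 66.7% → the two-dose vaccine
Overall: the protein-subunit vaccine 129/242 = 53.3%, the two-dose vaccine 110/301 = 36.5% → the protein-subunit vaccine
Neither sweeps: the protein-subunit vaccine wins 1 of 3 groups, the two-dose vaccine wins 2. The protein-subunit vaccine wins overall but not every group — no Simpson reversal.

No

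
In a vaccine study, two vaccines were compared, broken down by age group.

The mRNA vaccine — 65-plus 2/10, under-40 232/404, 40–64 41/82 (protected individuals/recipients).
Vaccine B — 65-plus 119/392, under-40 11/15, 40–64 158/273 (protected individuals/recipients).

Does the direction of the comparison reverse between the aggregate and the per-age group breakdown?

65-plus: the mRNA vaccine 2/10 = 20.0%, Vaccine B 119/392 = 30.4% → Vaccine B
Under-40: the mRNA vaccine 232/404 = 57.4%, Vaccine B 11/15 = 73.3% → Vaccine B
40–64: the mRNA vaccine 41/82 = 50.0%, Vaccine B 158/273 = 57.9% → Vaccine B
Overall: the mRNA vaccine 275/496 = 55.4%, Vaccine B 288/680 = 42.4% → the mRNA vaccine
Vaccine B wins each age group but the mRNA vaccine wins overall — the comparison reverses. Vaccine B's recipients skew toward 65-plus, which has a lower base rate.

Yes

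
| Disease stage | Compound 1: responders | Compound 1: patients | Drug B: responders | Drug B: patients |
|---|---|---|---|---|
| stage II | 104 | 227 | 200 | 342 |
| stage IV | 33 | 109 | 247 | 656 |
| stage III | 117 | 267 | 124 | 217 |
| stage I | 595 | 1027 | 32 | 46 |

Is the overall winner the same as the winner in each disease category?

No

Stage II: Compound 1 104/227 = 45.8%, Drug B 200/342 = 58.5% → Drug B
Stage IV: Compound 1 33/109 = 30.3%, Drug B 247/656 = 37.7% → Drug B
Stage III: Compound 1 117/267 = 43.8%, Drug B 124/217 = 57.1% → Drug B
Stage I: Compound 1 595/1027 = 57.9%, Drug B 32/46 = 69.6% → Drug B
Overall: Compound 1 849/1630 = 52.1%, Drug B 603/1261 = 47.8% → Compound 1
Drug B wins each disease group but Compound 1 wins overall — the comparison reverses. Drug B's patients skew toward stage IV, which has a lower base rate.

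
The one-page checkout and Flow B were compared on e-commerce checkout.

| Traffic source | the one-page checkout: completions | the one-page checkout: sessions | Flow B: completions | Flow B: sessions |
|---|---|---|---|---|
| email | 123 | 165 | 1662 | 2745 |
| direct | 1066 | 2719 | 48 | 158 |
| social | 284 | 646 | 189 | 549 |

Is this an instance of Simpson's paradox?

Email: the one-page checkout 123/165 = 74.5%, Flow B 1662/2745 = 60.5% → the one-page checkout
Direct: the one-page checkout 1066/2719 = 39.2%, Flow B 48/158 = 30.4% → the one-page checkout
Social: the one-page checkout 284/646 = 44.0%, Flow B 189/549 = 34.4% → the one-page checkout
Overall: the one-page checkout 1473/3530 = 41.7%, Flow B 1899/3452 = 55.0% → Flow B
The one-page checkout wins each traffic group but Flow B wins overall — the comparison reverses. The one-page checkout's sessions skew toward direct, which has a lower base rate.

Yes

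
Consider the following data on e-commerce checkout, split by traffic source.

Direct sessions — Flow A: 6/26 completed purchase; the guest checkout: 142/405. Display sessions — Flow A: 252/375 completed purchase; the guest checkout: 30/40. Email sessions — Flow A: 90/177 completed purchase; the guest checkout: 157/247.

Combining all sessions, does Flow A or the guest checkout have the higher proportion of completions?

Flow A

Direct: Flow A 6/26 = 23.1%, the guest checkout 142/405 = 35.1% → the guest checkout
Display: Flow A 252/375 = 67.2%, the guest checkout 30/40 = 75.0% → the guest checkout
Email: Flow A 90/177 = 50.8%, the guest checkout 157/247 = 63.6% → the guest checkout
Overall: Flow A 348/578 = 60.2%, the guest checkout 329/692 = 47.5% → Flow A
(The guest checkout wins every traffic group but Flow A wins overall — the guest checkout's sessions skew toward the low-rate direct group.)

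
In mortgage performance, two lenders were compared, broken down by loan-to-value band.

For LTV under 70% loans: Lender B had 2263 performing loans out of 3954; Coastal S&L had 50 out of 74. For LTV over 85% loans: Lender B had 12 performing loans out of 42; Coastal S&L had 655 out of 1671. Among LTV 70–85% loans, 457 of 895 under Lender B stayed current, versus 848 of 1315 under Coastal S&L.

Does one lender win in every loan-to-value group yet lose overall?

Yes

LTV under 70%: Lender B 2263/3954 = 57.2%, Coastal S&L 50/74 = 67.6% → Coastal S&L
LTV over 85%: Lender B 12/42 = 28.6%, Coastal S&L 655/1671 = 39.2% → Coastal S&L
LTV 70–85%: Lender B 457/895 = 51.1%, Coastal S&L 848/1315 = 64.5% → Coastal S&L
Overall: Lender B 2732/4891 = 55.9%, Coastal S&L 1553/3060 = 50.8% → Lender B
Coastal S&L wins each loan-to-value group but Lender B wins overall — the comparison reverses. Coastal S&L's loans skew toward LTV over 85%, which has a lower base rate.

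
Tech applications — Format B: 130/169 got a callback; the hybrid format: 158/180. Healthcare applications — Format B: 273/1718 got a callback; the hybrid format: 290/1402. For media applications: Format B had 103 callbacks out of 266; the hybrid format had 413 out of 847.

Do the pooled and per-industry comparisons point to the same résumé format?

Yes

Tech: Format B 130/169 = 76.9%, the hybrid format 158/180 = 87.8% → the hybrid format
Healthcare: Format B 273/1718 = 15.9%, the hybrid format 290/1402 = 20.7% → the hybrid format
Media: Format B 103/266 = 38.7%, the hybrid format 413/847 = 48.8% → the hybrid format
Overall: Format B 506/2153 = 23.5%, the hybrid format 861/2429 = 35.4% → the hybrid format
The hybrid format wins overall and in every industry group — no reversal.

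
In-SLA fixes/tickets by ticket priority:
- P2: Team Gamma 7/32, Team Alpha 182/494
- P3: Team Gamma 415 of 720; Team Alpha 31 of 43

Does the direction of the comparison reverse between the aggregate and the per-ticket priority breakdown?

P2: Team Gamma 7/32 = 21.9%, Team Alpha 182/494 = 36.8% → Team Alpha
P3: Team Gamma 415/720 = 57.6%, Team Alpha 31/43 = 72.1% → Team Alpha
Overall: Team Gamma 422/752 = 56.1%, Team Alpha 213/537 = 39.7% → Team Gamma
Team Alpha wins each ticket group but Team Gamma wins overall — the comparison reverses. Team Alpha's tickets skew toward P2, which has a lower base rate.

Yes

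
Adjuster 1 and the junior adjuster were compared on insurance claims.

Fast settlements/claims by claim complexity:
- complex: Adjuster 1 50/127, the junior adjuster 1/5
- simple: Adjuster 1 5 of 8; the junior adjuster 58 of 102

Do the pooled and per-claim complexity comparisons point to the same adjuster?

No

Complex: Adjuster 1 50/127 = 39.4%, the junior adjuster 1/5 = 20.0% → Adjuster 1
Simple: Adjuster 1 5/8 = 62.5%, the junior adjuster 58/102 = 56.9% → Adjuster 1
Overall: Adjuster 1 55/135 = 40.7%, the junior adjuster 59/107 = 55.1% → the junior adjuster
Adjuster 1 wins each claim group but the junior adjuster wins overall — the comparison reverses. Adjuster 1's claims skew toward complex, which has a lower base rate.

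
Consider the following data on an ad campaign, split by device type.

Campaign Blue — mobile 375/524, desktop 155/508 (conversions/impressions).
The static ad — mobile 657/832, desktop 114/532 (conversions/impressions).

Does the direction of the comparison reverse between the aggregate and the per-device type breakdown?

Mobile: Campaign Blue 375/524 = 71.6%, the static ad 657/832 = 79.0% → the static ad
Desktop: Campaign Blue 155/508 = 30.5%, the static ad 114/532 = 21.4% → Campaign Blue
Overall: Campaign Blue 530/1032 = 51.4%, the static ad 771/1364 = 56.5% → the static ad
Neither sweeps: Campaign Blue wins 1 of 2 groups, the static ad wins 1. The static ad wins overall but not every group — no Simpson reversal.

No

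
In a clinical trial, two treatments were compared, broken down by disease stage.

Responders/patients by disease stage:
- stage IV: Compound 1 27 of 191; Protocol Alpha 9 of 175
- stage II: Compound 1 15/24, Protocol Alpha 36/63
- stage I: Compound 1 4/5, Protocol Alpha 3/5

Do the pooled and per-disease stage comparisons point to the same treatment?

Yes

Stage IV: Compound 1 27/191 = 14.1%, Protocol Alpha 9/175 = 5.1% → Compound 1
Stage II: Compound 1 15/24 = 62.5%, Protocol Alpha 36/63 = 57.1% → Compound 1
Stage I: Compound 1 4/5 = 80.0%, Protocol Alpha 3/5 = 60.0% → Compound 1
Overall: Compound 1 46/220 = 20.9%, Protocol Alpha 48/243 = 19.8% → Compound 1
Compound 1 wins overall and in every disease group — no reversal.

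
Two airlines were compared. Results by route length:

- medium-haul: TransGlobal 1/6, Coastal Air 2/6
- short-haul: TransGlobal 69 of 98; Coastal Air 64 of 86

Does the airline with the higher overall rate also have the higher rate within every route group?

Medium-haul: TransGlobal 1/6 = 16.7%, Coastal Air 2/6 = 33.3% → Coastal Air
Short-haul: TransGlobal 69/98 = 70.4%, Coastal Air 64/86 = 74.4% → Coastal Air
Overall: TransGlobal 70/104 = 67.3%, Coastal Air 66/92 = 71.7% → Coastal Air
Coastal Air wins overall and in every route group — no reversal.

Yes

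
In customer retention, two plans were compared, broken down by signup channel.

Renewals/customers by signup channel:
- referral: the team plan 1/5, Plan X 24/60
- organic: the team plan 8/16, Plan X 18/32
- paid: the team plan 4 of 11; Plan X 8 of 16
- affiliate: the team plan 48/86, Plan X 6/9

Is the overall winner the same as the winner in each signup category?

No

Referral: the team plan 1/5 = 20.0%, Plan X 24/60 = 40.0% → Plan X
Organic: the team plan 8/16 = 50.0%, Plan X 18/32 = 56.2% → Plan X
Paid: the team plan 4/11 = 36.4%, Plan X 8/16 = 50.0% → Plan X
Affiliate: the team plan 48/86 = 55.8%, Plan X 6/9 = 66.7% → Plan X
Overall: the team plan 61/118 = 51.7%, Plan X 56/117 = 47.9% → the team plan
Plan X wins each signup group but the team plan wins overall — the comparison reverses. Plan X's customers skew toward referral, which has a lower base rate.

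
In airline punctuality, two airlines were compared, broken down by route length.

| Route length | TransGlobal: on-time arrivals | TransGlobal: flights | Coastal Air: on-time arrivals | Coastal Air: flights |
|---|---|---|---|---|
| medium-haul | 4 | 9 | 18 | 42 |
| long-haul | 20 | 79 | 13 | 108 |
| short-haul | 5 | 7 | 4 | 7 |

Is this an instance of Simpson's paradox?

No

Medium-haul: TransGlobal 4/9 = 44.4%, Coastal Air 18/42 = 42.9% → TransGlobal
Long-haul: TransGlobal 20/79 = 25.3%, Coastal Air 13/108 = 12.0% → TransGlobal
Short-haul: TransGlobal 5/7 = 71.4%, Coastal Air 4/7 = 57.1% → TransGlobal
Overall: TransGlobal 29/95 = 30.5%, Coastal Air 35/157 = 22.3% → TransGlobal
TransGlobal wins overall and in every route group — no reversal.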